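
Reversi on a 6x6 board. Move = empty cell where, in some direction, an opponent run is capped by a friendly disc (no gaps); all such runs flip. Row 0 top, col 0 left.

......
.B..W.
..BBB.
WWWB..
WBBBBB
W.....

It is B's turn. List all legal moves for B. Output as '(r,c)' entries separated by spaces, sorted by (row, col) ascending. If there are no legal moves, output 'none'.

Answer: (0,4) (0,5) (2,0) (2,1)

Derivation:
(0,3): no bracket -> illegal
(0,4): flips 1 -> legal
(0,5): flips 1 -> legal
(1,3): no bracket -> illegal
(1,5): no bracket -> illegal
(2,0): flips 1 -> legal
(2,1): flips 2 -> legal
(2,5): no bracket -> illegal
(5,1): no bracket -> illegal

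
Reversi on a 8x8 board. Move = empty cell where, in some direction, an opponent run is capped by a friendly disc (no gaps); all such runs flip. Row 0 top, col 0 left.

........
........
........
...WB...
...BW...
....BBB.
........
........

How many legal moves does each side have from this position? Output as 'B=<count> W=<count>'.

Answer: B=4 W=6

Derivation:
-- B to move --
(2,2): flips 2 -> legal
(2,3): flips 1 -> legal
(2,4): no bracket -> illegal
(3,2): flips 1 -> legal
(3,5): no bracket -> illegal
(4,2): no bracket -> illegal
(4,5): flips 1 -> legal
(5,3): no bracket -> illegal
B mobility = 4
-- W to move --
(2,3): no bracket -> illegal
(2,4): flips 1 -> legal
(2,5): no bracket -> illegal
(3,2): no bracket -> illegal
(3,5): flips 1 -> legal
(4,2): flips 1 -> legal
(4,5): no bracket -> illegal
(4,6): no bracket -> illegal
(4,7): no bracket -> illegal
(5,2): no bracket -> illegal
(5,3): flips 1 -> legal
(5,7): no bracket -> illegal
(6,3): no bracket -> illegal
(6,4): flips 1 -> legal
(6,5): no bracket -> illegal
(6,6): flips 1 -> legal
(6,7): no bracket -> illegal
W mobility = 6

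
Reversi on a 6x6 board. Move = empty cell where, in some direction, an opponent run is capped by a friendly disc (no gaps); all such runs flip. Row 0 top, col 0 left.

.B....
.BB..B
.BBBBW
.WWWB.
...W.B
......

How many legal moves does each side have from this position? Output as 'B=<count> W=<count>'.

-- B to move --
(1,4): no bracket -> illegal
(2,0): no bracket -> illegal
(3,0): flips 3 -> legal
(3,5): flips 1 -> legal
(4,0): flips 1 -> legal
(4,1): flips 2 -> legal
(4,2): flips 2 -> legal
(4,4): flips 1 -> legal
(5,2): flips 1 -> legal
(5,3): flips 2 -> legal
(5,4): flips 2 -> legal
B mobility = 9
-- W to move --
(0,0): flips 2 -> legal
(0,2): flips 2 -> legal
(0,3): no bracket -> illegal
(0,4): no bracket -> illegal
(0,5): flips 1 -> legal
(1,0): flips 1 -> legal
(1,3): flips 2 -> legal
(1,4): flips 1 -> legal
(2,0): flips 4 -> legal
(3,0): no bracket -> illegal
(3,5): flips 1 -> legal
(4,4): no bracket -> illegal
(5,4): no bracket -> illegal
(5,5): no bracket -> illegal
W mobility = 8

Answer: B=9 W=8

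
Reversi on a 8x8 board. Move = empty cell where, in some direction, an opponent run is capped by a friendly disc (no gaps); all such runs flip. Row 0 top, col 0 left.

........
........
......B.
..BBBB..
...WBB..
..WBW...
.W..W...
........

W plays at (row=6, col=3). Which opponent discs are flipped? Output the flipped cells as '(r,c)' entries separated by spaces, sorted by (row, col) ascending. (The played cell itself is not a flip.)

Dir NW: first cell 'W' (not opp) -> no flip
Dir N: opp run (5,3) capped by W -> flip
Dir NE: first cell 'W' (not opp) -> no flip
Dir W: first cell '.' (not opp) -> no flip
Dir E: first cell 'W' (not opp) -> no flip
Dir SW: first cell '.' (not opp) -> no flip
Dir S: first cell '.' (not opp) -> no flip
Dir SE: first cell '.' (not opp) -> no flip

Answer: (5,3)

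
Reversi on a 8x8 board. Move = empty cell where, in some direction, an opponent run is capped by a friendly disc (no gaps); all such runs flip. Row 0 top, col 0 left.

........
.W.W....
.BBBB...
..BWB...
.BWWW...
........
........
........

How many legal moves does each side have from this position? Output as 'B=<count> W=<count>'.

-- B to move --
(0,0): flips 1 -> legal
(0,1): flips 1 -> legal
(0,2): flips 1 -> legal
(0,3): flips 1 -> legal
(0,4): flips 1 -> legal
(1,0): no bracket -> illegal
(1,2): no bracket -> illegal
(1,4): no bracket -> illegal
(2,0): no bracket -> illegal
(3,1): no bracket -> illegal
(3,5): no bracket -> illegal
(4,5): flips 3 -> legal
(5,1): flips 2 -> legal
(5,2): flips 2 -> legal
(5,3): flips 2 -> legal
(5,4): flips 2 -> legal
(5,5): flips 2 -> legal
B mobility = 11
-- W to move --
(1,0): flips 2 -> legal
(1,2): flips 2 -> legal
(1,4): flips 2 -> legal
(1,5): flips 1 -> legal
(2,0): no bracket -> illegal
(2,5): flips 1 -> legal
(3,0): no bracket -> illegal
(3,1): flips 3 -> legal
(3,5): flips 2 -> legal
(4,0): flips 1 -> legal
(4,5): no bracket -> illegal
(5,0): no bracket -> illegal
(5,1): no bracket -> illegal
(5,2): no bracket -> illegal
W mobility = 8

Answer: B=11 W=8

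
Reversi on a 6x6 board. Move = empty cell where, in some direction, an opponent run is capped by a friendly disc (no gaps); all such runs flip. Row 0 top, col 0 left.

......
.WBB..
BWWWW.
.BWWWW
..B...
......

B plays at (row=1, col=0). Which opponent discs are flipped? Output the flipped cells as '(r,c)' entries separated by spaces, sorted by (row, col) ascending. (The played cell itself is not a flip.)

Answer: (1,1)

Derivation:
Dir NW: edge -> no flip
Dir N: first cell '.' (not opp) -> no flip
Dir NE: first cell '.' (not opp) -> no flip
Dir W: edge -> no flip
Dir E: opp run (1,1) capped by B -> flip
Dir SW: edge -> no flip
Dir S: first cell 'B' (not opp) -> no flip
Dir SE: opp run (2,1) (3,2), next='.' -> no flip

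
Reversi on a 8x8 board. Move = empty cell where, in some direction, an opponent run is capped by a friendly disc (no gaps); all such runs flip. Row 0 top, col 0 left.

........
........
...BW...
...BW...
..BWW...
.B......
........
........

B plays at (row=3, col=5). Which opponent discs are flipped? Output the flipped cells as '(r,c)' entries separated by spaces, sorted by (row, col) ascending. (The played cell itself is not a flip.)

Dir NW: opp run (2,4), next='.' -> no flip
Dir N: first cell '.' (not opp) -> no flip
Dir NE: first cell '.' (not opp) -> no flip
Dir W: opp run (3,4) capped by B -> flip
Dir E: first cell '.' (not opp) -> no flip
Dir SW: opp run (4,4), next='.' -> no flip
Dir S: first cell '.' (not opp) -> no flip
Dir SE: first cell '.' (not opp) -> no flip

Answer: (3,4)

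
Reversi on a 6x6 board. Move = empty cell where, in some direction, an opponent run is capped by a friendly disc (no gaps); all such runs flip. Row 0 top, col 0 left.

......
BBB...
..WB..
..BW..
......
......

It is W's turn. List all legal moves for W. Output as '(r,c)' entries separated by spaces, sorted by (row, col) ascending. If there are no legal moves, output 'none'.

Answer: (0,0) (0,2) (1,3) (2,4) (3,1) (4,2)

Derivation:
(0,0): flips 1 -> legal
(0,1): no bracket -> illegal
(0,2): flips 1 -> legal
(0,3): no bracket -> illegal
(1,3): flips 1 -> legal
(1,4): no bracket -> illegal
(2,0): no bracket -> illegal
(2,1): no bracket -> illegal
(2,4): flips 1 -> legal
(3,1): flips 1 -> legal
(3,4): no bracket -> illegal
(4,1): no bracket -> illegal
(4,2): flips 1 -> legal
(4,3): no bracket -> illegal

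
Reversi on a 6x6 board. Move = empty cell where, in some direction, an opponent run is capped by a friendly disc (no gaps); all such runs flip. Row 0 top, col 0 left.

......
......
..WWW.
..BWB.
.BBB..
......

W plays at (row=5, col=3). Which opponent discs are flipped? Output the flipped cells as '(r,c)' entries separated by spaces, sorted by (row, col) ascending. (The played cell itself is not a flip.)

Dir NW: opp run (4,2), next='.' -> no flip
Dir N: opp run (4,3) capped by W -> flip
Dir NE: first cell '.' (not opp) -> no flip
Dir W: first cell '.' (not opp) -> no flip
Dir E: first cell '.' (not opp) -> no flip
Dir SW: edge -> no flip
Dir S: edge -> no flip
Dir SE: edge -> no flip

Answer: (4,3)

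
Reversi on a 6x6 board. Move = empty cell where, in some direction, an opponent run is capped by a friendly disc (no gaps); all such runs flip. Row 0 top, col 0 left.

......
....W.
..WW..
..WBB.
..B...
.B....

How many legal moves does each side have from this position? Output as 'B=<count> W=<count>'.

-- B to move --
(0,3): no bracket -> illegal
(0,4): no bracket -> illegal
(0,5): no bracket -> illegal
(1,1): flips 1 -> legal
(1,2): flips 3 -> legal
(1,3): flips 1 -> legal
(1,5): no bracket -> illegal
(2,1): no bracket -> illegal
(2,4): no bracket -> illegal
(2,5): no bracket -> illegal
(3,1): flips 1 -> legal
(4,1): no bracket -> illegal
(4,3): no bracket -> illegal
B mobility = 4
-- W to move --
(2,4): no bracket -> illegal
(2,5): no bracket -> illegal
(3,1): no bracket -> illegal
(3,5): flips 2 -> legal
(4,0): no bracket -> illegal
(4,1): no bracket -> illegal
(4,3): flips 1 -> legal
(4,4): flips 1 -> legal
(4,5): flips 1 -> legal
(5,0): no bracket -> illegal
(5,2): flips 1 -> legal
(5,3): no bracket -> illegal
W mobility = 5

Answer: B=4 W=5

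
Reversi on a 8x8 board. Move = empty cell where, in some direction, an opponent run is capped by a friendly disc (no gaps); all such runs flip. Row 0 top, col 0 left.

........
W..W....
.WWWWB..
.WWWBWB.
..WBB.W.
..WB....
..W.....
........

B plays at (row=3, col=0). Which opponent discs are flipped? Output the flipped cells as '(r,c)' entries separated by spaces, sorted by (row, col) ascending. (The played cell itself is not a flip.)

Dir NW: edge -> no flip
Dir N: first cell '.' (not opp) -> no flip
Dir NE: opp run (2,1), next='.' -> no flip
Dir W: edge -> no flip
Dir E: opp run (3,1) (3,2) (3,3) capped by B -> flip
Dir SW: edge -> no flip
Dir S: first cell '.' (not opp) -> no flip
Dir SE: first cell '.' (not opp) -> no flip

Answer: (3,1) (3,2) (3,3)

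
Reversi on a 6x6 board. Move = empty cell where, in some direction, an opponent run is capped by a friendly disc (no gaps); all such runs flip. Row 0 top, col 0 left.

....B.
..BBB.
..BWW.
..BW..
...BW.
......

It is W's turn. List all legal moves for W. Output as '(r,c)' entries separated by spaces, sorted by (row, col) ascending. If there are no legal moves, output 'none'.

Answer: (0,1) (0,2) (0,3) (0,5) (1,1) (2,1) (3,1) (4,1) (4,2) (5,3)

Derivation:
(0,1): flips 1 -> legal
(0,2): flips 1 -> legal
(0,3): flips 1 -> legal
(0,5): flips 1 -> legal
(1,1): flips 1 -> legal
(1,5): no bracket -> illegal
(2,1): flips 1 -> legal
(2,5): no bracket -> illegal
(3,1): flips 1 -> legal
(3,4): no bracket -> illegal
(4,1): flips 1 -> legal
(4,2): flips 1 -> legal
(5,2): no bracket -> illegal
(5,3): flips 1 -> legal
(5,4): no bracket -> illegal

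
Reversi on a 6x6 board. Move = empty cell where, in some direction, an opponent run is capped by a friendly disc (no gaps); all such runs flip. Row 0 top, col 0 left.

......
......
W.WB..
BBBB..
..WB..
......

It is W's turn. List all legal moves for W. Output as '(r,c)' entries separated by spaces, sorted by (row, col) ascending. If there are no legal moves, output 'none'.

Answer: (2,4) (4,0) (4,4)

Derivation:
(1,2): no bracket -> illegal
(1,3): no bracket -> illegal
(1,4): no bracket -> illegal
(2,1): no bracket -> illegal
(2,4): flips 2 -> legal
(3,4): no bracket -> illegal
(4,0): flips 2 -> legal
(4,1): no bracket -> illegal
(4,4): flips 2 -> legal
(5,2): no bracket -> illegal
(5,3): no bracket -> illegal
(5,4): no bracket -> illegal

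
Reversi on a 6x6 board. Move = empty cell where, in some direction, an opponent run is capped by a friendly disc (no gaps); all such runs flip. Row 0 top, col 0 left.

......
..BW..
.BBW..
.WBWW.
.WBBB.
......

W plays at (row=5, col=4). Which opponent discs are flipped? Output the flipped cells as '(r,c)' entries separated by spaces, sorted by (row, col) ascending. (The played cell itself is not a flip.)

Dir NW: opp run (4,3) (3,2) (2,1), next='.' -> no flip
Dir N: opp run (4,4) capped by W -> flip
Dir NE: first cell '.' (not opp) -> no flip
Dir W: first cell '.' (not opp) -> no flip
Dir E: first cell '.' (not opp) -> no flip
Dir SW: edge -> no flip
Dir S: edge -> no flip
Dir SE: edge -> no flip

Answer: (4,4)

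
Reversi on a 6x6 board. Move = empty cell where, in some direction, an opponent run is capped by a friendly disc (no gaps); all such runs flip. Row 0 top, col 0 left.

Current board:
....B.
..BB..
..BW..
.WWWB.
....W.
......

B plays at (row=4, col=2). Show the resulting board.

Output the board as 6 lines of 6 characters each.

Answer: ....B.
..BB..
..BW..
.WBWB.
..B.W.
......

Derivation:
Place B at (4,2); scan 8 dirs for brackets.
Dir NW: opp run (3,1), next='.' -> no flip
Dir N: opp run (3,2) capped by B -> flip
Dir NE: opp run (3,3), next='.' -> no flip
Dir W: first cell '.' (not opp) -> no flip
Dir E: first cell '.' (not opp) -> no flip
Dir SW: first cell '.' (not opp) -> no flip
Dir S: first cell '.' (not opp) -> no flip
Dir SE: first cell '.' (not opp) -> no flip
All flips: (3,2)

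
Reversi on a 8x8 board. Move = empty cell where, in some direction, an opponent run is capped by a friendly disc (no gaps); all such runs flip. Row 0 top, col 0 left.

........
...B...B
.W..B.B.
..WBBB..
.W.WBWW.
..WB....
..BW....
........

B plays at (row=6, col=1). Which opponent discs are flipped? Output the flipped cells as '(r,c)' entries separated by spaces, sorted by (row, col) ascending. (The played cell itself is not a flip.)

Answer: (4,3) (5,2)

Derivation:
Dir NW: first cell '.' (not opp) -> no flip
Dir N: first cell '.' (not opp) -> no flip
Dir NE: opp run (5,2) (4,3) capped by B -> flip
Dir W: first cell '.' (not opp) -> no flip
Dir E: first cell 'B' (not opp) -> no flip
Dir SW: first cell '.' (not opp) -> no flip
Dir S: first cell '.' (not opp) -> no flip
Dir SE: first cell '.' (not opp) -> no flip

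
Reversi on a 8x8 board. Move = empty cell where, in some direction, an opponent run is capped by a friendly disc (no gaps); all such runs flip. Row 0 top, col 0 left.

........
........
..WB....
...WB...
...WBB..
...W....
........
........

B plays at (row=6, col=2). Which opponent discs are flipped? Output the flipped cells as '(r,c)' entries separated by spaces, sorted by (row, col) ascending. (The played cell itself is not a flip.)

Dir NW: first cell '.' (not opp) -> no flip
Dir N: first cell '.' (not opp) -> no flip
Dir NE: opp run (5,3) capped by B -> flip
Dir W: first cell '.' (not opp) -> no flip
Dir E: first cell '.' (not opp) -> no flip
Dir SW: first cell '.' (not opp) -> no flip
Dir S: first cell '.' (not opp) -> no flip
Dir SE: first cell '.' (not opp) -> no flip

Answer: (5,3)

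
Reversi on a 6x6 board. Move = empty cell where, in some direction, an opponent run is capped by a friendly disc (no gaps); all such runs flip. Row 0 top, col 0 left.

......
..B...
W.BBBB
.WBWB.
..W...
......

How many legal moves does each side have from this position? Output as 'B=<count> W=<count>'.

-- B to move --
(1,0): no bracket -> illegal
(1,1): no bracket -> illegal
(2,1): no bracket -> illegal
(3,0): flips 1 -> legal
(4,0): flips 1 -> legal
(4,1): no bracket -> illegal
(4,3): flips 1 -> legal
(4,4): flips 1 -> legal
(5,1): flips 2 -> legal
(5,2): flips 1 -> legal
(5,3): no bracket -> illegal
B mobility = 6
-- W to move --
(0,1): no bracket -> illegal
(0,2): flips 3 -> legal
(0,3): no bracket -> illegal
(1,1): flips 1 -> legal
(1,3): flips 2 -> legal
(1,4): no bracket -> illegal
(1,5): flips 1 -> legal
(2,1): no bracket -> illegal
(3,5): flips 1 -> legal
(4,1): no bracket -> illegal
(4,3): no bracket -> illegal
(4,4): no bracket -> illegal
(4,5): no bracket -> illegal
W mobility = 5

Answer: B=6 W=5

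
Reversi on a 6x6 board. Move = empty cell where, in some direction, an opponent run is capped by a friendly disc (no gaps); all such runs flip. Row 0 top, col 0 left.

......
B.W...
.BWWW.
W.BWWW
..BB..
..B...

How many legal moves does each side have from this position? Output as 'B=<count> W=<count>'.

Answer: B=6 W=5

Derivation:
-- B to move --
(0,1): no bracket -> illegal
(0,2): flips 2 -> legal
(0,3): flips 1 -> legal
(1,1): no bracket -> illegal
(1,3): flips 2 -> legal
(1,4): flips 1 -> legal
(1,5): flips 2 -> legal
(2,0): no bracket -> illegal
(2,5): flips 4 -> legal
(3,1): no bracket -> illegal
(4,0): no bracket -> illegal
(4,1): no bracket -> illegal
(4,4): no bracket -> illegal
(4,5): no bracket -> illegal
B mobility = 6
-- W to move --
(0,0): no bracket -> illegal
(0,1): no bracket -> illegal
(1,1): no bracket -> illegal
(2,0): flips 1 -> legal
(3,1): flips 1 -> legal
(4,1): flips 1 -> legal
(4,4): no bracket -> illegal
(5,1): flips 1 -> legal
(5,3): flips 1 -> legal
(5,4): no bracket -> illegal
W mobility = 5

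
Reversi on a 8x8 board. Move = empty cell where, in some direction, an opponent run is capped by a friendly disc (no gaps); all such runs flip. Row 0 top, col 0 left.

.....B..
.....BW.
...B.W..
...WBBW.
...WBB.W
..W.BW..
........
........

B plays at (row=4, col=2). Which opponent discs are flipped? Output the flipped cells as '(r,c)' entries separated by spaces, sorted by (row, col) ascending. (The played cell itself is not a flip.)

Dir NW: first cell '.' (not opp) -> no flip
Dir N: first cell '.' (not opp) -> no flip
Dir NE: opp run (3,3), next='.' -> no flip
Dir W: first cell '.' (not opp) -> no flip
Dir E: opp run (4,3) capped by B -> flip
Dir SW: first cell '.' (not opp) -> no flip
Dir S: opp run (5,2), next='.' -> no flip
Dir SE: first cell '.' (not opp) -> no flip

Answer: (4,3)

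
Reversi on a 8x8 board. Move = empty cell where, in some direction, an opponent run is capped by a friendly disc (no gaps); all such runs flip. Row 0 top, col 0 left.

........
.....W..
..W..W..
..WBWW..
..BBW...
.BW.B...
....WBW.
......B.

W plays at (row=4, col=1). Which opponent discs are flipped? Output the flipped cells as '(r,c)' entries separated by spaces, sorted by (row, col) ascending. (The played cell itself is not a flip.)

Answer: (4,2) (4,3)

Derivation:
Dir NW: first cell '.' (not opp) -> no flip
Dir N: first cell '.' (not opp) -> no flip
Dir NE: first cell 'W' (not opp) -> no flip
Dir W: first cell '.' (not opp) -> no flip
Dir E: opp run (4,2) (4,3) capped by W -> flip
Dir SW: first cell '.' (not opp) -> no flip
Dir S: opp run (5,1), next='.' -> no flip
Dir SE: first cell 'W' (not opp) -> no flip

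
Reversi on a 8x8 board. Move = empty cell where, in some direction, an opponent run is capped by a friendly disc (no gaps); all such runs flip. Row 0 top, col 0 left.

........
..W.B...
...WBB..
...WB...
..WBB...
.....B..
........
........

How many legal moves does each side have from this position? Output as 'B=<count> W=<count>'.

-- B to move --
(0,1): flips 2 -> legal
(0,2): no bracket -> illegal
(0,3): no bracket -> illegal
(1,1): no bracket -> illegal
(1,3): flips 2 -> legal
(2,1): no bracket -> illegal
(2,2): flips 2 -> legal
(3,1): no bracket -> illegal
(3,2): flips 2 -> legal
(4,1): flips 1 -> legal
(5,1): flips 2 -> legal
(5,2): no bracket -> illegal
(5,3): no bracket -> illegal
B mobility = 6
-- W to move --
(0,3): no bracket -> illegal
(0,4): no bracket -> illegal
(0,5): flips 1 -> legal
(1,3): no bracket -> illegal
(1,5): flips 1 -> legal
(1,6): no bracket -> illegal
(2,6): flips 2 -> legal
(3,2): no bracket -> illegal
(3,5): flips 1 -> legal
(3,6): no bracket -> illegal
(4,5): flips 3 -> legal
(4,6): no bracket -> illegal
(5,2): no bracket -> illegal
(5,3): flips 1 -> legal
(5,4): no bracket -> illegal
(5,6): no bracket -> illegal
(6,4): no bracket -> illegal
(6,5): no bracket -> illegal
(6,6): flips 2 -> legal
W mobility = 7

Answer: B=6 W=7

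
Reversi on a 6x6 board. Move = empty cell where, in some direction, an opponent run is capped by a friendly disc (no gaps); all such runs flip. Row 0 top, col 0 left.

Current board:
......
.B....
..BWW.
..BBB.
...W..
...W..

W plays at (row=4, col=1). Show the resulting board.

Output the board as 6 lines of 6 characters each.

Place W at (4,1); scan 8 dirs for brackets.
Dir NW: first cell '.' (not opp) -> no flip
Dir N: first cell '.' (not opp) -> no flip
Dir NE: opp run (3,2) capped by W -> flip
Dir W: first cell '.' (not opp) -> no flip
Dir E: first cell '.' (not opp) -> no flip
Dir SW: first cell '.' (not opp) -> no flip
Dir S: first cell '.' (not opp) -> no flip
Dir SE: first cell '.' (not opp) -> no flip
All flips: (3,2)

Answer: ......
.B....
..BWW.
..WBB.
.W.W..
...W..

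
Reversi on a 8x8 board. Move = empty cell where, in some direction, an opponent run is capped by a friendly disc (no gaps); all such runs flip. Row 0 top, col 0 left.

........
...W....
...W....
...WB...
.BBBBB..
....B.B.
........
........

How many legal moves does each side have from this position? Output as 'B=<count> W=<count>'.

-- B to move --
(0,2): no bracket -> illegal
(0,3): flips 3 -> legal
(0,4): no bracket -> illegal
(1,2): flips 1 -> legal
(1,4): no bracket -> illegal
(2,2): flips 1 -> legal
(2,4): flips 1 -> legal
(3,2): flips 1 -> legal
B mobility = 5
-- W to move --
(2,4): no bracket -> illegal
(2,5): no bracket -> illegal
(3,0): no bracket -> illegal
(3,1): no bracket -> illegal
(3,2): no bracket -> illegal
(3,5): flips 1 -> legal
(3,6): no bracket -> illegal
(4,0): no bracket -> illegal
(4,6): no bracket -> illegal
(4,7): no bracket -> illegal
(5,0): no bracket -> illegal
(5,1): flips 1 -> legal
(5,2): no bracket -> illegal
(5,3): flips 1 -> legal
(5,5): flips 1 -> legal
(5,7): no bracket -> illegal
(6,3): no bracket -> illegal
(6,4): no bracket -> illegal
(6,5): no bracket -> illegal
(6,6): no bracket -> illegal
(6,7): flips 3 -> legal
W mobility = 5

Answer: B=5 W=5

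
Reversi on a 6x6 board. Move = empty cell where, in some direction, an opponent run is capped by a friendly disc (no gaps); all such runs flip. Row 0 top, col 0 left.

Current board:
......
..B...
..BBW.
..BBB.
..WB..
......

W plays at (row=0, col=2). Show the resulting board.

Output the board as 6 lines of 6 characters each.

Answer: ..W...
..W...
..WBW.
..WBB.
..WB..
......

Derivation:
Place W at (0,2); scan 8 dirs for brackets.
Dir NW: edge -> no flip
Dir N: edge -> no flip
Dir NE: edge -> no flip
Dir W: first cell '.' (not opp) -> no flip
Dir E: first cell '.' (not opp) -> no flip
Dir SW: first cell '.' (not opp) -> no flip
Dir S: opp run (1,2) (2,2) (3,2) capped by W -> flip
Dir SE: first cell '.' (not opp) -> no flip
All flips: (1,2) (2,2) (3,2)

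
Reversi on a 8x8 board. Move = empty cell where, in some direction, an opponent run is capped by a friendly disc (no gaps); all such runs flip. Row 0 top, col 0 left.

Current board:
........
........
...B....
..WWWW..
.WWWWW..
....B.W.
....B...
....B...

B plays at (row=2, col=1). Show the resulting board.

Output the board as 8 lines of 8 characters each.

Place B at (2,1); scan 8 dirs for brackets.
Dir NW: first cell '.' (not opp) -> no flip
Dir N: first cell '.' (not opp) -> no flip
Dir NE: first cell '.' (not opp) -> no flip
Dir W: first cell '.' (not opp) -> no flip
Dir E: first cell '.' (not opp) -> no flip
Dir SW: first cell '.' (not opp) -> no flip
Dir S: first cell '.' (not opp) -> no flip
Dir SE: opp run (3,2) (4,3) capped by B -> flip
All flips: (3,2) (4,3)

Answer: ........
........
.B.B....
..BWWW..
.WWBWW..
....B.W.
....B...
....B...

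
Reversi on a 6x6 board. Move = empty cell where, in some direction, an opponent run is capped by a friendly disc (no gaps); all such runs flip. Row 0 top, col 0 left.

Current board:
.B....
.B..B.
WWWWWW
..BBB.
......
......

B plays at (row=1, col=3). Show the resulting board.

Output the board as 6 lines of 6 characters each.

Place B at (1,3); scan 8 dirs for brackets.
Dir NW: first cell '.' (not opp) -> no flip
Dir N: first cell '.' (not opp) -> no flip
Dir NE: first cell '.' (not opp) -> no flip
Dir W: first cell '.' (not opp) -> no flip
Dir E: first cell 'B' (not opp) -> no flip
Dir SW: opp run (2,2), next='.' -> no flip
Dir S: opp run (2,3) capped by B -> flip
Dir SE: opp run (2,4), next='.' -> no flip
All flips: (2,3)

Answer: .B....
.B.BB.
WWWBWW
..BBB.
......
......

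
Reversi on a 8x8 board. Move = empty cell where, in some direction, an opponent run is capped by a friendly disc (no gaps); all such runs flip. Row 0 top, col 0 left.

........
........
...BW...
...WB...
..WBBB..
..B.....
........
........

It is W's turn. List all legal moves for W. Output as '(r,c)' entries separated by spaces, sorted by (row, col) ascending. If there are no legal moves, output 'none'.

(1,2): no bracket -> illegal
(1,3): flips 1 -> legal
(1,4): no bracket -> illegal
(2,2): flips 1 -> legal
(2,5): no bracket -> illegal
(3,2): no bracket -> illegal
(3,5): flips 1 -> legal
(3,6): no bracket -> illegal
(4,1): no bracket -> illegal
(4,6): flips 3 -> legal
(5,1): no bracket -> illegal
(5,3): flips 1 -> legal
(5,4): flips 2 -> legal
(5,5): flips 1 -> legal
(5,6): no bracket -> illegal
(6,1): no bracket -> illegal
(6,2): flips 1 -> legal
(6,3): no bracket -> illegal

Answer: (1,3) (2,2) (3,5) (4,6) (5,3) (5,4) (5,5) (6,2)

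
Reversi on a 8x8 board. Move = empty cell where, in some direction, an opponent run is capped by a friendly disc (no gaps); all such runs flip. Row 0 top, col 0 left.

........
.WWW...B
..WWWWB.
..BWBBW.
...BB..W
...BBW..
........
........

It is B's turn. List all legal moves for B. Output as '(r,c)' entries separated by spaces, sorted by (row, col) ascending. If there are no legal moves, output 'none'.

(0,0): flips 3 -> legal
(0,1): flips 2 -> legal
(0,2): flips 4 -> legal
(0,3): flips 3 -> legal
(0,4): no bracket -> illegal
(1,0): no bracket -> illegal
(1,4): flips 2 -> legal
(1,5): flips 1 -> legal
(1,6): flips 1 -> legal
(2,0): no bracket -> illegal
(2,1): flips 4 -> legal
(2,7): no bracket -> illegal
(3,1): no bracket -> illegal
(3,7): flips 1 -> legal
(4,2): no bracket -> illegal
(4,5): no bracket -> illegal
(4,6): flips 1 -> legal
(5,6): flips 1 -> legal
(5,7): no bracket -> illegal
(6,4): no bracket -> illegal
(6,5): no bracket -> illegal
(6,6): flips 1 -> legal

Answer: (0,0) (0,1) (0,2) (0,3) (1,4) (1,5) (1,6) (2,1) (3,7) (4,6) (5,6) (6,6)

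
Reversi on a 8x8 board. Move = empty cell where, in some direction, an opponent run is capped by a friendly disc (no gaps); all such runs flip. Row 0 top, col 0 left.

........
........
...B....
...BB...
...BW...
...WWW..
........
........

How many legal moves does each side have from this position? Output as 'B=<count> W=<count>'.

Answer: B=5 W=5

Derivation:
-- B to move --
(3,5): no bracket -> illegal
(4,2): no bracket -> illegal
(4,5): flips 1 -> legal
(4,6): no bracket -> illegal
(5,2): no bracket -> illegal
(5,6): no bracket -> illegal
(6,2): no bracket -> illegal
(6,3): flips 1 -> legal
(6,4): flips 2 -> legal
(6,5): flips 1 -> legal
(6,6): flips 2 -> legal
B mobility = 5
-- W to move --
(1,2): no bracket -> illegal
(1,3): flips 3 -> legal
(1,4): no bracket -> illegal
(2,2): flips 1 -> legal
(2,4): flips 1 -> legal
(2,5): no bracket -> illegal
(3,2): flips 1 -> legal
(3,5): no bracket -> illegal
(4,2): flips 1 -> legal
(4,5): no bracket -> illegal
(5,2): no bracket -> illegal
W mobility = 5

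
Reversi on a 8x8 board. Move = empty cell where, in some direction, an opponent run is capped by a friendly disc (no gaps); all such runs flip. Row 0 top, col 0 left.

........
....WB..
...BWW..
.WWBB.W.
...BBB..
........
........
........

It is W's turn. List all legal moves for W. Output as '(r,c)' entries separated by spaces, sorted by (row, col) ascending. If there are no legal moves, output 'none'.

(0,4): no bracket -> illegal
(0,5): flips 1 -> legal
(0,6): flips 1 -> legal
(1,2): no bracket -> illegal
(1,3): no bracket -> illegal
(1,6): flips 1 -> legal
(2,2): flips 1 -> legal
(2,6): no bracket -> illegal
(3,5): flips 2 -> legal
(4,2): flips 1 -> legal
(4,6): no bracket -> illegal
(5,2): flips 2 -> legal
(5,3): no bracket -> illegal
(5,4): flips 4 -> legal
(5,5): no bracket -> illegal
(5,6): no bracket -> illegal

Answer: (0,5) (0,6) (1,6) (2,2) (3,5) (4,2) (5,2) (5,4)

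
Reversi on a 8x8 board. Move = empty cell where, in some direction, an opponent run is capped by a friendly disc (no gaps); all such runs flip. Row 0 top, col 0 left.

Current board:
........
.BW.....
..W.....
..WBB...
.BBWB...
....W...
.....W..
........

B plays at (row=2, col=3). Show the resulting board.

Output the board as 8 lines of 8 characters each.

Place B at (2,3); scan 8 dirs for brackets.
Dir NW: opp run (1,2), next='.' -> no flip
Dir N: first cell '.' (not opp) -> no flip
Dir NE: first cell '.' (not opp) -> no flip
Dir W: opp run (2,2), next='.' -> no flip
Dir E: first cell '.' (not opp) -> no flip
Dir SW: opp run (3,2) capped by B -> flip
Dir S: first cell 'B' (not opp) -> no flip
Dir SE: first cell 'B' (not opp) -> no flip
All flips: (3,2)

Answer: ........
.BW.....
..WB....
..BBB...
.BBWB...
....W...
.....W..
........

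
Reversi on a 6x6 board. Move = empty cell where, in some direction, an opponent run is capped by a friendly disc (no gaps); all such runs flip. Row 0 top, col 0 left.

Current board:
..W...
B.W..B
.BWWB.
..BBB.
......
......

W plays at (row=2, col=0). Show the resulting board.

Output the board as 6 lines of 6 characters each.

Answer: ..W...
B.W..B
WWWWB.
..BBB.
......
......

Derivation:
Place W at (2,0); scan 8 dirs for brackets.
Dir NW: edge -> no flip
Dir N: opp run (1,0), next='.' -> no flip
Dir NE: first cell '.' (not opp) -> no flip
Dir W: edge -> no flip
Dir E: opp run (2,1) capped by W -> flip
Dir SW: edge -> no flip
Dir S: first cell '.' (not opp) -> no flip
Dir SE: first cell '.' (not opp) -> no flip
All flips: (2,1)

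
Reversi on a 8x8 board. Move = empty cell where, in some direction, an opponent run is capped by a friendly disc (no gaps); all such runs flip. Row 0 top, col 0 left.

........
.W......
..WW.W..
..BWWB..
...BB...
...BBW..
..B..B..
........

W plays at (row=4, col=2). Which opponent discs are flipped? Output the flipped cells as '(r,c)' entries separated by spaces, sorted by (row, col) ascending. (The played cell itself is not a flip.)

Dir NW: first cell '.' (not opp) -> no flip
Dir N: opp run (3,2) capped by W -> flip
Dir NE: first cell 'W' (not opp) -> no flip
Dir W: first cell '.' (not opp) -> no flip
Dir E: opp run (4,3) (4,4), next='.' -> no flip
Dir SW: first cell '.' (not opp) -> no flip
Dir S: first cell '.' (not opp) -> no flip
Dir SE: opp run (5,3), next='.' -> no flip

Answer: (3,2)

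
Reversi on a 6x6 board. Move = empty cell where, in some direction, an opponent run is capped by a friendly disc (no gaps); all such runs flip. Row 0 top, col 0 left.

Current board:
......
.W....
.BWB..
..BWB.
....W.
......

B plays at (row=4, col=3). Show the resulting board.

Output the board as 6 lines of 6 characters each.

Place B at (4,3); scan 8 dirs for brackets.
Dir NW: first cell 'B' (not opp) -> no flip
Dir N: opp run (3,3) capped by B -> flip
Dir NE: first cell 'B' (not opp) -> no flip
Dir W: first cell '.' (not opp) -> no flip
Dir E: opp run (4,4), next='.' -> no flip
Dir SW: first cell '.' (not opp) -> no flip
Dir S: first cell '.' (not opp) -> no flip
Dir SE: first cell '.' (not opp) -> no flip
All flips: (3,3)

Answer: ......
.W....
.BWB..
..BBB.
...BW.
......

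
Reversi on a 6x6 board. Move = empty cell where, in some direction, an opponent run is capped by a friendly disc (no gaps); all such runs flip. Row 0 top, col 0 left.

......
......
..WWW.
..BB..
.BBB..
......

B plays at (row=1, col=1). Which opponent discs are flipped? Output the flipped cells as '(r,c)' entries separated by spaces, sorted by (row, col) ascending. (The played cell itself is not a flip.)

Dir NW: first cell '.' (not opp) -> no flip
Dir N: first cell '.' (not opp) -> no flip
Dir NE: first cell '.' (not opp) -> no flip
Dir W: first cell '.' (not opp) -> no flip
Dir E: first cell '.' (not opp) -> no flip
Dir SW: first cell '.' (not opp) -> no flip
Dir S: first cell '.' (not opp) -> no flip
Dir SE: opp run (2,2) capped by B -> flip

Answer: (2,2)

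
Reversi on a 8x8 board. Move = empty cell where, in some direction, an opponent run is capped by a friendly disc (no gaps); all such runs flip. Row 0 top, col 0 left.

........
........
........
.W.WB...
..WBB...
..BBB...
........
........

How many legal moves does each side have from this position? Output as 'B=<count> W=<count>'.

-- B to move --
(2,0): flips 2 -> legal
(2,1): no bracket -> illegal
(2,2): flips 1 -> legal
(2,3): flips 1 -> legal
(2,4): no bracket -> illegal
(3,0): no bracket -> illegal
(3,2): flips 2 -> legal
(4,0): no bracket -> illegal
(4,1): flips 1 -> legal
(5,1): no bracket -> illegal
B mobility = 5
-- W to move --
(2,3): no bracket -> illegal
(2,4): no bracket -> illegal
(2,5): no bracket -> illegal
(3,2): no bracket -> illegal
(3,5): flips 1 -> legal
(4,1): no bracket -> illegal
(4,5): flips 2 -> legal
(5,1): no bracket -> illegal
(5,5): flips 1 -> legal
(6,1): no bracket -> illegal
(6,2): flips 1 -> legal
(6,3): flips 2 -> legal
(6,4): flips 1 -> legal
(6,5): no bracket -> illegal
W mobility = 6

Answer: B=5 W=6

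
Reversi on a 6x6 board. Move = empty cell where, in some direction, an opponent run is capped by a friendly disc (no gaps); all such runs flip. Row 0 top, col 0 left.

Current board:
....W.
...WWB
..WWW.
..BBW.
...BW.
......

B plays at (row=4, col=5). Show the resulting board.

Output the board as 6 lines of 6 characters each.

Answer: ....W.
...WWB
..WWW.
..BBW.
...BBB
......

Derivation:
Place B at (4,5); scan 8 dirs for brackets.
Dir NW: opp run (3,4) (2,3), next='.' -> no flip
Dir N: first cell '.' (not opp) -> no flip
Dir NE: edge -> no flip
Dir W: opp run (4,4) capped by B -> flip
Dir E: edge -> no flip
Dir SW: first cell '.' (not opp) -> no flip
Dir S: first cell '.' (not opp) -> no flip
Dir SE: edge -> no flip
All flips: (4,4)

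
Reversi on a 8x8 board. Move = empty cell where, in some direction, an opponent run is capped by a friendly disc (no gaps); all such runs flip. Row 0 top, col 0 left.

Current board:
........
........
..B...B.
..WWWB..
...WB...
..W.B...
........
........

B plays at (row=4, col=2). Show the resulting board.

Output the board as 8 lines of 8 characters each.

Answer: ........
........
..B...B.
..BWWB..
..BBB...
..W.B...
........
........

Derivation:
Place B at (4,2); scan 8 dirs for brackets.
Dir NW: first cell '.' (not opp) -> no flip
Dir N: opp run (3,2) capped by B -> flip
Dir NE: opp run (3,3), next='.' -> no flip
Dir W: first cell '.' (not opp) -> no flip
Dir E: opp run (4,3) capped by B -> flip
Dir SW: first cell '.' (not opp) -> no flip
Dir S: opp run (5,2), next='.' -> no flip
Dir SE: first cell '.' (not opp) -> no flip
All flips: (3,2) (4,3)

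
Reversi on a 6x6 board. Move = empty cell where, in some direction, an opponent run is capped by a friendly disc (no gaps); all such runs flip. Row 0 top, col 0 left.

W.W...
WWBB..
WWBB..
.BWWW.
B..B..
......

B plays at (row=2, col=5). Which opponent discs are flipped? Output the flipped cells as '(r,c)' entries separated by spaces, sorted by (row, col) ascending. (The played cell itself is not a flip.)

Answer: (3,4)

Derivation:
Dir NW: first cell '.' (not opp) -> no flip
Dir N: first cell '.' (not opp) -> no flip
Dir NE: edge -> no flip
Dir W: first cell '.' (not opp) -> no flip
Dir E: edge -> no flip
Dir SW: opp run (3,4) capped by B -> flip
Dir S: first cell '.' (not opp) -> no flip
Dir SE: edge -> no flip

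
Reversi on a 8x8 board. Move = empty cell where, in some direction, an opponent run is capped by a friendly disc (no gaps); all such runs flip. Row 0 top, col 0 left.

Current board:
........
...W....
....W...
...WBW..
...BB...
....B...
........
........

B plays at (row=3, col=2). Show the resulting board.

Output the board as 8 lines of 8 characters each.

Place B at (3,2); scan 8 dirs for brackets.
Dir NW: first cell '.' (not opp) -> no flip
Dir N: first cell '.' (not opp) -> no flip
Dir NE: first cell '.' (not opp) -> no flip
Dir W: first cell '.' (not opp) -> no flip
Dir E: opp run (3,3) capped by B -> flip
Dir SW: first cell '.' (not opp) -> no flip
Dir S: first cell '.' (not opp) -> no flip
Dir SE: first cell 'B' (not opp) -> no flip
All flips: (3,3)

Answer: ........
...W....
....W...
..BBBW..
...BB...
....B...
........
........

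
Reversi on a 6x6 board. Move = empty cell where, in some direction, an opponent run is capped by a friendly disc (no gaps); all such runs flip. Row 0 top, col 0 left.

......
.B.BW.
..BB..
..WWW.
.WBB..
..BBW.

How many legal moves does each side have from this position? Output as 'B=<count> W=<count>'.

-- B to move --
(0,3): no bracket -> illegal
(0,4): no bracket -> illegal
(0,5): flips 1 -> legal
(1,5): flips 1 -> legal
(2,1): flips 1 -> legal
(2,4): flips 1 -> legal
(2,5): flips 1 -> legal
(3,0): flips 1 -> legal
(3,1): no bracket -> illegal
(3,5): no bracket -> illegal
(4,0): flips 1 -> legal
(4,4): flips 1 -> legal
(4,5): flips 1 -> legal
(5,0): flips 2 -> legal
(5,1): no bracket -> illegal
(5,5): flips 1 -> legal
B mobility = 11
-- W to move --
(0,0): flips 2 -> legal
(0,1): no bracket -> illegal
(0,2): no bracket -> illegal
(0,3): flips 2 -> legal
(0,4): no bracket -> illegal
(1,0): no bracket -> illegal
(1,2): flips 3 -> legal
(2,0): no bracket -> illegal
(2,1): no bracket -> illegal
(2,4): no bracket -> illegal
(3,1): no bracket -> illegal
(4,4): flips 2 -> legal
(5,1): flips 3 -> legal
W mobility = 5

Answer: B=11 W=5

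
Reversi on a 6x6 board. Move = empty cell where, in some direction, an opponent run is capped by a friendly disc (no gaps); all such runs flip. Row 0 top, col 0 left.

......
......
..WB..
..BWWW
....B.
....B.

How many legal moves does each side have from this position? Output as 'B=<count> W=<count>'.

Answer: B=6 W=7

Derivation:
-- B to move --
(1,1): flips 2 -> legal
(1,2): flips 1 -> legal
(1,3): no bracket -> illegal
(2,1): flips 1 -> legal
(2,4): flips 1 -> legal
(2,5): no bracket -> illegal
(3,1): no bracket -> illegal
(4,2): no bracket -> illegal
(4,3): flips 1 -> legal
(4,5): flips 1 -> legal
B mobility = 6
-- W to move --
(1,2): flips 1 -> legal
(1,3): flips 1 -> legal
(1,4): no bracket -> illegal
(2,1): no bracket -> illegal
(2,4): flips 1 -> legal
(3,1): flips 1 -> legal
(4,1): no bracket -> illegal
(4,2): flips 1 -> legal
(4,3): no bracket -> illegal
(4,5): no bracket -> illegal
(5,3): flips 1 -> legal
(5,5): flips 1 -> legal
W mobility = 7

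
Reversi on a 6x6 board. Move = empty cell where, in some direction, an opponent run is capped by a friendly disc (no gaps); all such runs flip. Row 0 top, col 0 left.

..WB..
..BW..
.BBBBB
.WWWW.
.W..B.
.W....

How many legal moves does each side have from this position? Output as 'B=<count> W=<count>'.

Answer: B=8 W=9

Derivation:
-- B to move --
(0,1): flips 1 -> legal
(0,4): flips 1 -> legal
(1,1): no bracket -> illegal
(1,4): flips 1 -> legal
(2,0): no bracket -> illegal
(3,0): no bracket -> illegal
(3,5): no bracket -> illegal
(4,0): flips 1 -> legal
(4,2): flips 2 -> legal
(4,3): flips 3 -> legal
(4,5): flips 1 -> legal
(5,0): flips 2 -> legal
(5,2): no bracket -> illegal
B mobility = 8
-- W to move --
(0,1): flips 2 -> legal
(0,4): flips 1 -> legal
(1,0): flips 1 -> legal
(1,1): flips 3 -> legal
(1,4): flips 2 -> legal
(1,5): flips 1 -> legal
(2,0): no bracket -> illegal
(3,0): no bracket -> illegal
(3,5): flips 1 -> legal
(4,3): no bracket -> illegal
(4,5): no bracket -> illegal
(5,3): no bracket -> illegal
(5,4): flips 1 -> legal
(5,5): flips 1 -> legal
W mobility = 9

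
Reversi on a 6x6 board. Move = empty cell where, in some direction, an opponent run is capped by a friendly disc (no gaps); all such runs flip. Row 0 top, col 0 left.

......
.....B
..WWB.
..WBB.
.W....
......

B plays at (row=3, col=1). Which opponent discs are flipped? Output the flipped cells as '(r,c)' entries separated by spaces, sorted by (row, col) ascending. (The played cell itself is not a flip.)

Dir NW: first cell '.' (not opp) -> no flip
Dir N: first cell '.' (not opp) -> no flip
Dir NE: opp run (2,2), next='.' -> no flip
Dir W: first cell '.' (not opp) -> no flip
Dir E: opp run (3,2) capped by B -> flip
Dir SW: first cell '.' (not opp) -> no flip
Dir S: opp run (4,1), next='.' -> no flip
Dir SE: first cell '.' (not opp) -> no flip

Answer: (3,2)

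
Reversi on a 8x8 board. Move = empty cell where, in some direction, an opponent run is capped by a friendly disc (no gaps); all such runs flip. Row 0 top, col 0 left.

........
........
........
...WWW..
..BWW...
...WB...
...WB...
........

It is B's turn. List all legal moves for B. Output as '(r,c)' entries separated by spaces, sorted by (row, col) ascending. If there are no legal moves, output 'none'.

(2,2): no bracket -> illegal
(2,3): no bracket -> illegal
(2,4): flips 3 -> legal
(2,5): no bracket -> illegal
(2,6): no bracket -> illegal
(3,2): flips 1 -> legal
(3,6): no bracket -> illegal
(4,5): flips 2 -> legal
(4,6): no bracket -> illegal
(5,2): flips 1 -> legal
(5,5): no bracket -> illegal
(6,2): flips 1 -> legal
(7,2): flips 1 -> legal
(7,3): no bracket -> illegal
(7,4): no bracket -> illegal

Answer: (2,4) (3,2) (4,5) (5,2) (6,2) (7,2)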